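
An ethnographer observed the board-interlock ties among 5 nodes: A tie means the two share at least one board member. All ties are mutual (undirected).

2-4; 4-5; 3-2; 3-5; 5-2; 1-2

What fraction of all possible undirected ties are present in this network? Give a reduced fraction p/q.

3/5

There are 6 edges and 5 nodes, so the maximum possible is C(5,2) = 10.
Density = 6/10 = 3/5.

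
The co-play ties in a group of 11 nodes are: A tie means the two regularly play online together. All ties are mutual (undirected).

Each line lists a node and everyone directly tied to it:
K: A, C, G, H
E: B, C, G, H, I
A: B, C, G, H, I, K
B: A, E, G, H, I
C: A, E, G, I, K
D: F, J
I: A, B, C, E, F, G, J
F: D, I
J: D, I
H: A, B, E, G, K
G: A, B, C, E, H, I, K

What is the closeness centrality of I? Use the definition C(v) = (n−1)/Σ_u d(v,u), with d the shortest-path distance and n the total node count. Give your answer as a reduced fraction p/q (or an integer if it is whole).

Distances from I: A:1, B:1, C:1, D:2, E:1, F:1, G:1, H:2, J:1, K:2. Sum = 13.
n = 11, so closeness = 10/13.

10/13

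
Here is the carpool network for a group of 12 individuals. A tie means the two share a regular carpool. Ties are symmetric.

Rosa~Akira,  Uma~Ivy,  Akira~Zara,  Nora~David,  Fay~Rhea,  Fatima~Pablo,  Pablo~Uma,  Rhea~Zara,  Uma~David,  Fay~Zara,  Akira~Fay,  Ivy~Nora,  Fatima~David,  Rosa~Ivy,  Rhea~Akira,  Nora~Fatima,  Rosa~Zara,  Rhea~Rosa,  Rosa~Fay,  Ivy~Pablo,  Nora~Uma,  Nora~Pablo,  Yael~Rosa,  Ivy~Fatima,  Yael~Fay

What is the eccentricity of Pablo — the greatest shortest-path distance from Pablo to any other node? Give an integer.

Distances from Pablo: Akira:3, David:2, Fatima:1, Fay:3, Ivy:1, Nora:1, Rhea:3, Rosa:2, Uma:1, Yael:3, Zara:3.
The largest is 3 (to Fay, Rhea, Yael, Akira, and Zara), so the eccentricity of Pablo is 3.

3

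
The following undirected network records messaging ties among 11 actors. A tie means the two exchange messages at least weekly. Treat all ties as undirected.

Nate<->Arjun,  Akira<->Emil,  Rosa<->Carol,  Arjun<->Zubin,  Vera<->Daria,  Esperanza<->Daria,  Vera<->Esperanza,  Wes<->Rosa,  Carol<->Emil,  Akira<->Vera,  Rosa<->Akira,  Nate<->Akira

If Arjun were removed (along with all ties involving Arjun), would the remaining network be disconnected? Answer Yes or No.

Yes

Removing Arjun leaves {Akira, Carol, Daria, Emil, Esperanza, Nate, Rosa, Vera, and Wes} with no path to {Zubin}, so the network splits into 2 components. Arjun is a cut vertex.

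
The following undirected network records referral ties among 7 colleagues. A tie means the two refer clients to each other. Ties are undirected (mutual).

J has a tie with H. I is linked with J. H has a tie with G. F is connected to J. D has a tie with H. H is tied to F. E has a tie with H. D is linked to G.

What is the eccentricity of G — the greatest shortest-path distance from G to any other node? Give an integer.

3

Distances from G: D:1, E:2, F:2, H:1, I:3, J:2.
The largest is 3 (to I), so the eccentricity of G is 3.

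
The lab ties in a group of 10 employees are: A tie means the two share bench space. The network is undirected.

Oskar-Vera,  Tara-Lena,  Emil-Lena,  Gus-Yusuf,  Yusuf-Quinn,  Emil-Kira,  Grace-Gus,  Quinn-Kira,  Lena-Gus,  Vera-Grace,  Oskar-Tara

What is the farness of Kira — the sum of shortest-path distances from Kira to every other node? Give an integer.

25

Distances from Kira: Emil:1, Grace:4, Gus:3, Lena:2, Oskar:4, Quinn:1, Tara:3, Vera:5, Yusuf:2.
Sum = 1 + 4 + 3 + 2 + 4 + 1 + 3 + 5 + 2 = 25.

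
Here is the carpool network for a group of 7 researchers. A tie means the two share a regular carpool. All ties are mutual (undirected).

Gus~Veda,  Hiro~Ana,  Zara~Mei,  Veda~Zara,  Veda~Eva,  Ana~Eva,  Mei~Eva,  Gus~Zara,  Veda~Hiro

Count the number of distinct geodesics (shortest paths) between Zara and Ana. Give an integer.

3

The shortest distance is 3. The length-3 paths are: Zara–Veda–Hiro–Ana; Zara–Veda–Eva–Ana; Zara–Mei–Eva–Ana.
That gives 3 distinct shortest paths.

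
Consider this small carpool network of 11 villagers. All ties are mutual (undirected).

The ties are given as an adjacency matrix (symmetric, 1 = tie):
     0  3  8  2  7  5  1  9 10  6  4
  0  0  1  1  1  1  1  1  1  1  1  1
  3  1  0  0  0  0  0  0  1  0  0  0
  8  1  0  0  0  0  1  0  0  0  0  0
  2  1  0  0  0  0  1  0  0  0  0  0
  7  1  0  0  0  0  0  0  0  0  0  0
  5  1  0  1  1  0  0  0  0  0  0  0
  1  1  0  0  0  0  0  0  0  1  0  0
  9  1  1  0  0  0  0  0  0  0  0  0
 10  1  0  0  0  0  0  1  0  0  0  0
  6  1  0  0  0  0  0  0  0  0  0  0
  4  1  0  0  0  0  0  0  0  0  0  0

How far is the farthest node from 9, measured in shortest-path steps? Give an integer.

2

Distances from 9: 0:1, 1:2, 2:2, 3:1, 4:2, 5:2, 6:2, 7:2, 8:2, 10:2.
The largest is 2 (to 8, 2, 7, 5, 1, 10, 6, and 4), so the eccentricity of 9 is 2.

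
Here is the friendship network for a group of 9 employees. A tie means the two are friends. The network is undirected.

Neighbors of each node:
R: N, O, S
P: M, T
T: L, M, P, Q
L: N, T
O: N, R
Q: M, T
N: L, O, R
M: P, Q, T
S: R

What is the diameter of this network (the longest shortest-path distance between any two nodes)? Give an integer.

Eccentricity of each node (its greatest distance to any other): L:3, M:5, N:3, O:4, P:5, Q:5, R:4, S:5, T:4.
The maximum eccentricity is 5, realized for instance by the pair P–S via P – T – L – N – R – S. So the diameter is 5.

5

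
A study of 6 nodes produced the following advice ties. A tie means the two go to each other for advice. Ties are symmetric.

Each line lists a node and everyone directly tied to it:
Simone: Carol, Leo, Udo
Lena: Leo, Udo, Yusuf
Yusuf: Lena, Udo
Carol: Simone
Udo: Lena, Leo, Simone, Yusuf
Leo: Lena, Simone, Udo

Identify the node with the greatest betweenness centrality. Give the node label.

Simone

Unnormalized betweenness of each node: Carol:0, Lena:1/2, Leo:1, Simone:4, Udo:7/2, Yusuf:0.
Simone has the largest value, 4, making it the main broker — the node through which the most shortest paths run.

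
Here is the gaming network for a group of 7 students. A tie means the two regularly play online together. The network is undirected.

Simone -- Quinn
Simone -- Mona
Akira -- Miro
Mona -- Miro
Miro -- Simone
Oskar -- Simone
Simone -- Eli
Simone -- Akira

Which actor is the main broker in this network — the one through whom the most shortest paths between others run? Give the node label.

Unnormalized betweenness of each node: Akira:0, Eli:0, Miro:1/2, Mona:0, Oskar:0, Quinn:0, Simone:25/2.
Simone has the largest value, 25/2, making it the main broker — the node through which the most shortest paths run.

Simone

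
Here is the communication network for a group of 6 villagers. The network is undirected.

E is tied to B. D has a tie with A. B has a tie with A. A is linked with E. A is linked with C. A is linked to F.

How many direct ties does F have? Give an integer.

1

F is directly tied to A. That is 1 neighbor, so the degree of F is 1.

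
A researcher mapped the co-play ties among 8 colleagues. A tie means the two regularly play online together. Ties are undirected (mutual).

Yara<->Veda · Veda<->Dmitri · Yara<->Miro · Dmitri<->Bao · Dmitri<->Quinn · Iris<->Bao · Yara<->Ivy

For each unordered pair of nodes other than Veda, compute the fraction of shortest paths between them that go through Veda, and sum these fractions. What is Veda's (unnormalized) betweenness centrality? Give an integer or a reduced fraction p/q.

12

Pairs whose geodesics pass through Veda — Ivy–Bao: 1; Ivy–Quinn: 1; Ivy–Dmitri: 1; Ivy–Iris: 1; Bao–Yara: 1; Bao–Miro: 1; Quinn–Yara: 1; Quinn–Miro: 1; Yara–Dmitri: 1; Yara–Iris: 1; Miro–Dmitri: 1; Miro–Iris: 1.
All other pairs contribute 0.
Summing the contributions gives betweenness(Veda) = 12.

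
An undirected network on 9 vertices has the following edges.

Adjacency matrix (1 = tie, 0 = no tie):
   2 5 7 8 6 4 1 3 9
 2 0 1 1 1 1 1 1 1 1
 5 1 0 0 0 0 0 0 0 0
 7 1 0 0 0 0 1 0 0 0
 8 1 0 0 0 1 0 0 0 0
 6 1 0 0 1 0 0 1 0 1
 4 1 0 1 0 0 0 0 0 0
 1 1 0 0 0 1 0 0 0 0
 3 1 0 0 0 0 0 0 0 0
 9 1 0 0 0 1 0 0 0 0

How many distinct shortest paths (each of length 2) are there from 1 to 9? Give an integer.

2

The shortest distance is 2. The length-2 paths are: 1–2–9; 1–6–9.
That gives 2 distinct shortest paths.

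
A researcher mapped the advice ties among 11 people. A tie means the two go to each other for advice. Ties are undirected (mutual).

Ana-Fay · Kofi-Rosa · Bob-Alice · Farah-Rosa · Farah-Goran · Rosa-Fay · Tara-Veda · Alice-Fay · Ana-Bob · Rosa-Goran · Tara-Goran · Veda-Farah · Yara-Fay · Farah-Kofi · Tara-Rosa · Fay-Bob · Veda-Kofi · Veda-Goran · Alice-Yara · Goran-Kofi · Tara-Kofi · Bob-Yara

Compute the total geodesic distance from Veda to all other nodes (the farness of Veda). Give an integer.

25

Distances from Veda: Alice:4, Ana:4, Bob:4, Farah:1, Fay:3, Goran:1, Kofi:1, Rosa:2, Tara:1, Yara:4.
Sum = 4 + 4 + 4 + 1 + 3 + 1 + 1 + 2 + 1 + 4 = 25.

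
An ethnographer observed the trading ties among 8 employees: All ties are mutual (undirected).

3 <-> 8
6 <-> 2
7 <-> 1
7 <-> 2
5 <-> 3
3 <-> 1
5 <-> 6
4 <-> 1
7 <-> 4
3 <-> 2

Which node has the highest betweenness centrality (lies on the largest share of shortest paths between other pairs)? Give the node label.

3

Unnormalized betweenness of each node: 1:13/3, 2:16/3, 3:31/3, 4:0, 5:4/3, 6:5/6, 7:17/6, 8:0.
3 has the largest value, 31/3, making it the main broker — the node through which the most shortest paths run.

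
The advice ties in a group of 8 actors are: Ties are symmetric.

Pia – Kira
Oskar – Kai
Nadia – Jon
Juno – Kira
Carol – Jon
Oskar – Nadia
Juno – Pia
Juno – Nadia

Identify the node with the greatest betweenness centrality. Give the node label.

Unnormalized betweenness of each node: Carol:0, Jon:6, Juno:10, Kai:0, Kira:0, Nadia:16, Oskar:6, Pia:0.
Nadia has the largest value, 16, making it the main broker — the node through which the most shortest paths run.

Nadia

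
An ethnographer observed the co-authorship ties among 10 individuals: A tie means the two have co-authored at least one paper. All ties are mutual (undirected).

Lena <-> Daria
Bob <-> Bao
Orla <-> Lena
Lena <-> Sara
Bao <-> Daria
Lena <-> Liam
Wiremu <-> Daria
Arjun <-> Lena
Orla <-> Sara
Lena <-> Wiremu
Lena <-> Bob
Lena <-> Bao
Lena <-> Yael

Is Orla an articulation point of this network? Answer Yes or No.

Even without Orla, every remaining node can still reach every other (the residual graph is connected), so Orla is not a cut vertex.

No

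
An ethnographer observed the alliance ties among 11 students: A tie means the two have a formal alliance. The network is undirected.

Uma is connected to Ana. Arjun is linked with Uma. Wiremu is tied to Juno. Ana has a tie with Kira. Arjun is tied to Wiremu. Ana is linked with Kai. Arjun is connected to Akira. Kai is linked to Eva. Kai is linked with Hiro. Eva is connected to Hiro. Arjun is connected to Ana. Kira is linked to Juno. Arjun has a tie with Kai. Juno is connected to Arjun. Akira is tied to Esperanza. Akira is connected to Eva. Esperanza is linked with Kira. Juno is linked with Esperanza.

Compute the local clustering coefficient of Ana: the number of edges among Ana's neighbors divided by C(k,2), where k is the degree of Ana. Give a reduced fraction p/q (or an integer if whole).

1/3

Ana's neighbors: Arjun, Kai, Kira, and Uma (k = 4).
Possible neighbor pairs: C(4,2) = 6. Edges among them: Arjun–Kai, Arjun–Uma → e = 2.
Clustering(Ana) = 2/6 = 1/3.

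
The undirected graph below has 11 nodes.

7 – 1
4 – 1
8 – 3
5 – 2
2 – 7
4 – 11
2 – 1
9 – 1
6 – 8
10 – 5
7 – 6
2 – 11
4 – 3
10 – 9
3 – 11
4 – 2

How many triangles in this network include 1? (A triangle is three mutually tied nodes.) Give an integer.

1's neighbors: 2, 4, 7, and 9.
Neighbor pairs that are themselves tied: 1–2–4; 1–2–7. Each forms one triangle with 1, for 2 in total.

2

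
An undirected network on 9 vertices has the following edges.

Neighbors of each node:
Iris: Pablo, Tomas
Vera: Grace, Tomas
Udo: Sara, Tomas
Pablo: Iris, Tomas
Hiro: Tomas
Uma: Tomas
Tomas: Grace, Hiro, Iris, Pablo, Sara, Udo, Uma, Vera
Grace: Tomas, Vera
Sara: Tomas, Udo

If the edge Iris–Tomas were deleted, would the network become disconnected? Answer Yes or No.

No

Even without that edge, Iris still reaches Tomas via Iris – Pablo – Tomas, so the network stays connected. Not a bridge.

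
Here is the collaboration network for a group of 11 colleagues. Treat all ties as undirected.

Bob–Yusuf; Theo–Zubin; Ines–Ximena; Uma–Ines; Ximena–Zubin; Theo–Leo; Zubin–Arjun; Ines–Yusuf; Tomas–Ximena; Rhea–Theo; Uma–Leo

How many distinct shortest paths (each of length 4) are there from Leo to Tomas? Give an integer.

2

The shortest distance is 4. The length-4 paths are: Leo–Theo–Zubin–Ximena–Tomas; Leo–Uma–Ines–Ximena–Tomas.
That gives 2 distinct shortest paths.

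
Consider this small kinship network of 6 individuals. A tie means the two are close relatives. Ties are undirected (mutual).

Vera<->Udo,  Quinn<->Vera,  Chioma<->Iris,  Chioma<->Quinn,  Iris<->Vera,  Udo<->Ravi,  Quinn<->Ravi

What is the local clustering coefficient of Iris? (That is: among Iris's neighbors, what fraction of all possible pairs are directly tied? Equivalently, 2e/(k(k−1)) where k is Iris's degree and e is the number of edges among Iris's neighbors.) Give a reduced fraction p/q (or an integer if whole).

0

Iris's neighbors: Chioma and Vera (k = 2).
Possible neighbor pairs: C(2,2) = 1. Edges among them: none → e = 0.
Clustering(Iris) = 0/1.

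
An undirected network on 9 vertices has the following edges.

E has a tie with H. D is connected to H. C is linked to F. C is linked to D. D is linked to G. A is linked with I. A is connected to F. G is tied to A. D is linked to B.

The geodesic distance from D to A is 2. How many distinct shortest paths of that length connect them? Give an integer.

1

The shortest distance is 2, and the only length-2 path is D–G–A. So there is exactly 1 shortest path.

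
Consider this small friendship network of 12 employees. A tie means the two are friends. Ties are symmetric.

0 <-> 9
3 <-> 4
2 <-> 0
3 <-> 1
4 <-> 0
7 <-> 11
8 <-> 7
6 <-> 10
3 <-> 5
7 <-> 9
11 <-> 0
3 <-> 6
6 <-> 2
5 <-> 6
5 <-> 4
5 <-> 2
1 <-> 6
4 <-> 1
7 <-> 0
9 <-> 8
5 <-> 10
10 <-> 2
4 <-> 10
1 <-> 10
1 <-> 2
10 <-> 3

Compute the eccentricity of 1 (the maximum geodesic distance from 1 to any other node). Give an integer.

4

Distances from 1: 0:2, 2:1, 3:1, 4:1, 5:2, 6:1, 7:3, 8:4, 9:3, 10:1, 11:3.
The largest is 4 (to 8), so the eccentricity of 1 is 4.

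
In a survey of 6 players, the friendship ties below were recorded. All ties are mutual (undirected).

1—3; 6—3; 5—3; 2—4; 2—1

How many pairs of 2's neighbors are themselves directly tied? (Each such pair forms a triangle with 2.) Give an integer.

2's neighbors are 1 and 4, but none of them are tied to each other, so no triangle contains 2.

0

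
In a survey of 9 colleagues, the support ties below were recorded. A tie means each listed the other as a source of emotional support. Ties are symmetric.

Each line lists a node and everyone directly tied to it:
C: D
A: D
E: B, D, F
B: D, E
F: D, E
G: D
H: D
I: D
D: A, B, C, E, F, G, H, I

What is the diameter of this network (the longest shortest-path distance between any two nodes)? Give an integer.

Eccentricity of each node (its greatest distance to any other): A:2, B:2, C:2, D:1, E:2, F:2, G:2, H:2, I:2.
The maximum eccentricity is 2, realized for instance by the pair A–H via A – D – H. So the diameter is 2.

2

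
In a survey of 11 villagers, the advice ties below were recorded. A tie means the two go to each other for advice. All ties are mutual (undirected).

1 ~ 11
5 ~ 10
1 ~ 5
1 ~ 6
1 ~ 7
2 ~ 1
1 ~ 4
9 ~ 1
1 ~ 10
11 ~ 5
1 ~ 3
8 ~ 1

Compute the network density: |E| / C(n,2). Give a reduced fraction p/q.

There are 12 edges and 11 nodes, so the maximum possible is C(11,2) = 55.
Density = 12/55.

12/55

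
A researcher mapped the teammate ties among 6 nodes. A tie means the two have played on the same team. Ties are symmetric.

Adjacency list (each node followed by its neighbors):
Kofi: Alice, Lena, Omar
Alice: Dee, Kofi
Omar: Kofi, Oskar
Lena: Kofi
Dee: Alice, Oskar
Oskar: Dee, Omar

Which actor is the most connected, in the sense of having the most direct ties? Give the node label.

Kofi

Degrees — Alice:2, Dee:2, Kofi:3, Lena:1, Omar:2, Oskar:2.
The maximum is 3, attained only by Kofi.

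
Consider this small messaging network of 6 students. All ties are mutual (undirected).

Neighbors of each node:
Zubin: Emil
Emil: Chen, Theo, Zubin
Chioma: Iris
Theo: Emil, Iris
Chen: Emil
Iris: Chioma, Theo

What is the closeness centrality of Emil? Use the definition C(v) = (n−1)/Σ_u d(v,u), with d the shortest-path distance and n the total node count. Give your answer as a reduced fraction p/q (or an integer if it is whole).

Distances from Emil: Chen:1, Chioma:3, Iris:2, Theo:1, Zubin:1. Sum = 8.
n = 6, so closeness = 5/8.

5/8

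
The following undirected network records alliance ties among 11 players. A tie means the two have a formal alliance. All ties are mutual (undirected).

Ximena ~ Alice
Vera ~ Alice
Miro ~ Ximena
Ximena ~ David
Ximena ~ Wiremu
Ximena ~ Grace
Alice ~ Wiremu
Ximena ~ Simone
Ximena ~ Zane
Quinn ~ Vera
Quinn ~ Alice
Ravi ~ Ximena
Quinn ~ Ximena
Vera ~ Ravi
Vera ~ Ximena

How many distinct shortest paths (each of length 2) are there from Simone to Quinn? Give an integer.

1

The shortest distance is 2, and the only length-2 path is Simone–Ximena–Quinn. So there is exactly 1 shortest path.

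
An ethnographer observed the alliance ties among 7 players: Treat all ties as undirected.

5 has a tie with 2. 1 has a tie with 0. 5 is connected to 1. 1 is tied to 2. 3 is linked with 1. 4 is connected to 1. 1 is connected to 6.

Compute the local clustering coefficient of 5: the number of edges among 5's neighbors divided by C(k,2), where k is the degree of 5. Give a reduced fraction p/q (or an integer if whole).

5's neighbors: 1 and 2 (k = 2).
Possible neighbor pairs: C(2,2) = 1. Edges among them: 1–2 → e = 1.
Clustering(5) = 1/1.

1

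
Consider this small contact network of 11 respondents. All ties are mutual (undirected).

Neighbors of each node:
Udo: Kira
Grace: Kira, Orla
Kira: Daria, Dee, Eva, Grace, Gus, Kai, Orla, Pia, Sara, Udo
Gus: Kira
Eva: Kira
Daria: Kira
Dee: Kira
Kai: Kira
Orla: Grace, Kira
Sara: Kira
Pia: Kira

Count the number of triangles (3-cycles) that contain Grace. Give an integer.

Grace's neighbors: Kira and Orla.
Neighbor pairs that are themselves tied: Grace–Kira–Orla. Each forms one triangle with Grace, for 1 in total.

1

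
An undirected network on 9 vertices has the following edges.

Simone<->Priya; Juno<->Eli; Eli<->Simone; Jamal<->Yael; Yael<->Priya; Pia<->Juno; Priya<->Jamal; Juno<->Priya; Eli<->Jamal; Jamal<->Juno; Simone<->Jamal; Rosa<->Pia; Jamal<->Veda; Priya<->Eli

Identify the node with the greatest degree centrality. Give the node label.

Jamal

Degrees — Eli:4, Jamal:6, Juno:4, Pia:2, Priya:5, Rosa:1, Simone:3, Veda:1, Yael:2.
The maximum is 6, attained only by Jamal.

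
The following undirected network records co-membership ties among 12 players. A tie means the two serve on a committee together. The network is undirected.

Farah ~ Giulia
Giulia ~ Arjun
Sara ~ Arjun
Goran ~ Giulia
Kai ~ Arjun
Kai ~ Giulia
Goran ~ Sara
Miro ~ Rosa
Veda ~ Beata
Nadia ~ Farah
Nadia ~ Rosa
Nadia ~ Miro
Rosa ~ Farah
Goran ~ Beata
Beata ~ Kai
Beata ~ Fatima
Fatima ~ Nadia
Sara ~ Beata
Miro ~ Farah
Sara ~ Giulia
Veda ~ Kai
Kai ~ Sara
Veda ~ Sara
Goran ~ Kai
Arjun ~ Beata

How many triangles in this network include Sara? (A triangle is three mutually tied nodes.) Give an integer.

Sara's neighbors: Arjun, Beata, Giulia, Goran, Kai, and Veda.
Neighbor pairs that are themselves tied: Sara–Arjun–Beata; Sara–Arjun–Giulia; Sara–Arjun–Kai; Sara–Beata–Goran; Sara–Beata–Kai; Sara–Beata–Veda; Sara–Giulia–Goran; Sara–Giulia–Kai; Sara–Goran–Kai; Sara–Kai–Veda. Each forms one triangle with Sara, for 10 in total.

10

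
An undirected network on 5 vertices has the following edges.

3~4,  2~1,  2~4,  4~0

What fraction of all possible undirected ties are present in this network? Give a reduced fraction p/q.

2/5

There are 4 edges and 5 nodes, so the maximum possible is C(5,2) = 10.
Density = 4/10 = 2/5.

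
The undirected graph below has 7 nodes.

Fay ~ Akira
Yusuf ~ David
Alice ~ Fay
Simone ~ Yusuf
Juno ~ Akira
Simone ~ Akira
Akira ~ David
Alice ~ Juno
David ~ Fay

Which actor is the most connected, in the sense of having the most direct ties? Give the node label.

Akira

Degrees — Akira:4, Alice:2, David:3, Fay:3, Juno:2, Simone:2, Yusuf:2.
The maximum is 4, attained only by Akira.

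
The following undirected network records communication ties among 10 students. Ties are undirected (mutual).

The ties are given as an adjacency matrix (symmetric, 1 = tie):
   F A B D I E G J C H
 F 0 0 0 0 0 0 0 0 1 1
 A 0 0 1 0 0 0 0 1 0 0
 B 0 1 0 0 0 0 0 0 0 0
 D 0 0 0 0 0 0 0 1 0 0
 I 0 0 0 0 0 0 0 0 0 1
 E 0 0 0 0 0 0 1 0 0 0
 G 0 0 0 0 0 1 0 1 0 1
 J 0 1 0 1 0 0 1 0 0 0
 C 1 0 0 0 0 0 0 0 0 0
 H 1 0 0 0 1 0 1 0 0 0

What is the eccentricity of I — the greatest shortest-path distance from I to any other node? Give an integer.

Distances from I: A:4, B:5, C:3, D:4, E:3, F:2, G:2, H:1, J:3.
The largest is 5 (to B), so the eccentricity of I is 5.

5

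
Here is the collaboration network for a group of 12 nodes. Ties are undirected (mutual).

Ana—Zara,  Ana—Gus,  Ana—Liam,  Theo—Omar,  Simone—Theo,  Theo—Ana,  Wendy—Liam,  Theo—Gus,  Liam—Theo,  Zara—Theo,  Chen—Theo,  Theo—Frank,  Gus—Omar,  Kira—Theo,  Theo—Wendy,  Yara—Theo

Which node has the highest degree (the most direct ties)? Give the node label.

Degrees — Ana:4, Chen:1, Frank:1, Gus:3, Kira:1, Liam:3, Omar:2, Simone:1, Theo:11, Wendy:2, Yara:1, Zara:2.
The maximum is 11, attained only by Theo.

Theo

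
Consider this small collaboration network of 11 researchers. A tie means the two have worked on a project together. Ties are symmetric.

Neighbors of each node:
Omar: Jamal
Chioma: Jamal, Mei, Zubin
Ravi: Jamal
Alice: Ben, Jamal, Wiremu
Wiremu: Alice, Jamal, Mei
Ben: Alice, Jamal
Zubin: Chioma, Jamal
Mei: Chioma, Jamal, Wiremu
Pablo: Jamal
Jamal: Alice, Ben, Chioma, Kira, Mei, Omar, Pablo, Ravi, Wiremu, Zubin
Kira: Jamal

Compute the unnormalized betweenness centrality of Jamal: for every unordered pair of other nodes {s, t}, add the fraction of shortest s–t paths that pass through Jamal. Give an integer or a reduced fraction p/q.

Pairs whose geodesics pass through Jamal — Kira–Ravi: 1; Kira–Ben: 1; Kira–Omar: 1; Kira–Mei: 1; Kira–Pablo: 1; Kira–Chioma: 1; Kira–Alice: 1; Kira–Zubin: 1; Kira–Wiremu: 1; Ravi–Ben: 1; Ravi–Omar: 1; Ravi–Mei: 1; Ravi–Pablo: 1; Ravi–Chioma: 1 … (+26 more pairs).
All other pairs contribute 0.
Summing the contributions gives betweenness(Jamal) = 38.

38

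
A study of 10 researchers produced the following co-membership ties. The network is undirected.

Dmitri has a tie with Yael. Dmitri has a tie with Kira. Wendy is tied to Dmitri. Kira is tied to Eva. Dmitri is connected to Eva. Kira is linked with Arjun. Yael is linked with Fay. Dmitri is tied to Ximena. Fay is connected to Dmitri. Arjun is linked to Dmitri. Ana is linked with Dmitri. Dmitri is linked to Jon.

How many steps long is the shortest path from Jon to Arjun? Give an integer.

2

One shortest route is Jon – Dmitri – Arjun, which uses 2 edges, and Jon and Arjun are not directly tied, so nothing shorter exists. So d(Jon,Arjun) = 2.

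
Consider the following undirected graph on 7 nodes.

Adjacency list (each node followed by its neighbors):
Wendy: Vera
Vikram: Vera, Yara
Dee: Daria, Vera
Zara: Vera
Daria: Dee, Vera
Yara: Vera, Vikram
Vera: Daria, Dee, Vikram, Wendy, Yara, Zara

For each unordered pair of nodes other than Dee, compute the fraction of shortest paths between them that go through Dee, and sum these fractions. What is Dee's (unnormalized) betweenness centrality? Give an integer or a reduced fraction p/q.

0

No shortest path between any pair of other nodes passes through Dee.
Summing the contributions gives betweenness(Dee) = 0.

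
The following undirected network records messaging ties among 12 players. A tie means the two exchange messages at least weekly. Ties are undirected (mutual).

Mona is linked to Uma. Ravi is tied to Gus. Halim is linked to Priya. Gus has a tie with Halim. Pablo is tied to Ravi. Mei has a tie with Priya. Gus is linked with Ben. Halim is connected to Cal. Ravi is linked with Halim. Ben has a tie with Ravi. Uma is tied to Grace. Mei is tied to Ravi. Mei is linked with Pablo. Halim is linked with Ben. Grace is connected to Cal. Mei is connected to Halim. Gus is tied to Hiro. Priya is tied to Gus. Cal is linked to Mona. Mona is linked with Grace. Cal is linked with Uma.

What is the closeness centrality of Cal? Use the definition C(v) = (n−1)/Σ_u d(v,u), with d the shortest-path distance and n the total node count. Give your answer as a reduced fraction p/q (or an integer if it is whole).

Distances from Cal: Ben:2, Grace:1, Gus:2, Halim:1, Hiro:3, Mei:2, Mona:1, Pablo:3, Priya:2, Ravi:2, Uma:1. Sum = 20.
n = 12, so closeness = 11/20.

11/20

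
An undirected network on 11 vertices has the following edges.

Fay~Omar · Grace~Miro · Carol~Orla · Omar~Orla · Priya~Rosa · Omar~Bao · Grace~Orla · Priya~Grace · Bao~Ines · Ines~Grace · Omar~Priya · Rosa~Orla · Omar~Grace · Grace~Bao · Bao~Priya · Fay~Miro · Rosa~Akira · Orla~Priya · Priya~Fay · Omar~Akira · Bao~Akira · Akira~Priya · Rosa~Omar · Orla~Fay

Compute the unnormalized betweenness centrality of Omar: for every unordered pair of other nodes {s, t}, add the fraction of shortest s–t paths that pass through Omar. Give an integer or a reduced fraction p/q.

Pairs whose geodesics pass through Omar — Ines–Rosa: 2/6; Ines–Fay: 2/6; Akira–Fay: 1/2; Akira–Orla: 1/3; Akira–Miro: 2/5; Akira–Grace: 1/3; Akira–Carol: 1/3; Bao–Rosa: 1/3; Bao–Fay: 1/2; Bao–Orla: 1/3; Bao–Carol: 1/3; Rosa–Fay: 1/3; Rosa–Miro: 2/6; Rosa–Grace: 1/3 … (+1 more pairs).
All other pairs contribute 0.
Summing the contributions gives betweenness(Omar) = 319/60.

319/60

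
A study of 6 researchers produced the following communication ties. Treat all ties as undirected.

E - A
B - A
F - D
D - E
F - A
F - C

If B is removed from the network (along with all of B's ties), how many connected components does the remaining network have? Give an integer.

1

B's neighbors (A) remain reachable from one another through other ties, so the rest of the network stays in one piece.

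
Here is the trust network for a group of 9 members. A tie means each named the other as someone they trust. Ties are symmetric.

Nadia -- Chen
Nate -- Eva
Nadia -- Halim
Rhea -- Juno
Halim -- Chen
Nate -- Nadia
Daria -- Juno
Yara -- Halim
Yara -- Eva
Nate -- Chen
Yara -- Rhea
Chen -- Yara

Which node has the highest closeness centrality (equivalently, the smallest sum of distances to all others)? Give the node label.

Yara

Farness (sum of distances to all others) for each node — Chen:15, Daria:28, Eva:17, Halim:16, Juno:21, Nadia:19, Nate:19, Rhea:16, Yara:13.
The smallest farness is 13, for Yara, so Yara has the highest closeness.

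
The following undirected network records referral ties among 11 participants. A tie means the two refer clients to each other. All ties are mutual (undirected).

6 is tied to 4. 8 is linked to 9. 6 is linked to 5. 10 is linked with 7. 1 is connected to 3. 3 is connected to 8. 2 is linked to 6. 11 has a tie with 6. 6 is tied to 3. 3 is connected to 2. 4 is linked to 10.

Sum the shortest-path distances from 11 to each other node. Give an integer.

Distances from 11: 1:3, 2:2, 3:2, 4:2, 5:2, 6:1, 7:4, 8:3, 9:4, 10:3.
Sum = 3 + 2 + 2 + 2 + 2 + 1 + 4 + 3 + 4 + 3 = 26.

26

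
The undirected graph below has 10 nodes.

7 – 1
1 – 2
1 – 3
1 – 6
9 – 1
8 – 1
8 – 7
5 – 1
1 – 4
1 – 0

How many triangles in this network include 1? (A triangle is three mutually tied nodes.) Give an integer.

1's neighbors: 0, 2, 3, 4, 5, 6, 7, 8, and 9.
Neighbor pairs that are themselves tied: 1–7–8. Each forms one triangle with 1, for 1 in total.

1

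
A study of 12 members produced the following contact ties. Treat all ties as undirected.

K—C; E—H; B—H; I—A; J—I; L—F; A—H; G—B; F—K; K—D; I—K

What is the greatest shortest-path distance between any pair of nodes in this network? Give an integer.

Eccentricity of each node (its greatest distance to any other): A:4, B:6, C:6, D:6, E:6, F:6, G:7, H:5, I:4, J:5, K:5, L:7.
The maximum eccentricity is 7, realized for instance by the pair G–L via G – B – H – A – I – K – F – L. So the diameter is 7.

7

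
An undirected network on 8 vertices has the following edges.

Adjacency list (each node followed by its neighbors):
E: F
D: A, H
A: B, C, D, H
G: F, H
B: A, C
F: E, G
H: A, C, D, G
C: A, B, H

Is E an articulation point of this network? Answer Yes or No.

No

Even without E, every remaining node can still reach every other (the residual graph is connected), so E is not a cut vertex.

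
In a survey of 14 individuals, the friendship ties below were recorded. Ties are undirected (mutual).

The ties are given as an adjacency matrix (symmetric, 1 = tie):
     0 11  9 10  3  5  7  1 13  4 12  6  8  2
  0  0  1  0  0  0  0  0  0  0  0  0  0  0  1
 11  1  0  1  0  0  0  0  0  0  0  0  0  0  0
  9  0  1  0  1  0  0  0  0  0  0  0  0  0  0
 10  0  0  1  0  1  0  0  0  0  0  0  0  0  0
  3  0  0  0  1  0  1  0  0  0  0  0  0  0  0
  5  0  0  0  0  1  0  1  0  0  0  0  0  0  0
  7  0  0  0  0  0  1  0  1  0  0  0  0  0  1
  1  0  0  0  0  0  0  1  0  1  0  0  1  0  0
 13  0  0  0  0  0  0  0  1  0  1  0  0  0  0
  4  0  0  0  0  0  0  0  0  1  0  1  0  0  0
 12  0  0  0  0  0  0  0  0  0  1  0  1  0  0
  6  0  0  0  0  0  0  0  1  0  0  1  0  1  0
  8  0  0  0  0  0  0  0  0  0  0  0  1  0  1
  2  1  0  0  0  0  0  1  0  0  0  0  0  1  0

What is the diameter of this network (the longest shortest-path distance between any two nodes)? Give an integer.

Eccentricity of each node (its greatest distance to any other): 0:5, 1:5, 2:4, 3:5, 4:7, 5:4, 6:5, 7:4, 8:5, 9:7, 10:6, 11:6, 12:6, 13:6.
The maximum eccentricity is 7, realized for instance by the pair 9–4 via 9 – 11 – 0 – 2 – 7 – 1 – 13 – 4. So the diameter is 7.

7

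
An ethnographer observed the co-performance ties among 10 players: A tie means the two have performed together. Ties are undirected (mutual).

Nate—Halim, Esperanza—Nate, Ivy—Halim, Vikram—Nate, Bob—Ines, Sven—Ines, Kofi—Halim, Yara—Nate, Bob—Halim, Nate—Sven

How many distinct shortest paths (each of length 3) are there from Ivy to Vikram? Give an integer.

The shortest distance is 3, and the only length-3 path is Ivy–Halim–Nate–Vikram. So there is exactly 1 shortest path.

1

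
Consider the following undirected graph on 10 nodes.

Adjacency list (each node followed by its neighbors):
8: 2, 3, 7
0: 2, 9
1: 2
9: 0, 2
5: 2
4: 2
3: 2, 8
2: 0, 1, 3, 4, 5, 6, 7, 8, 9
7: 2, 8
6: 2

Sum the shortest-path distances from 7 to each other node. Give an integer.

16

Distances from 7: 0:2, 1:2, 2:1, 3:2, 4:2, 5:2, 6:2, 8:1, 9:2.
Sum = 2 + 2 + 1 + 2 + 2 + 2 + 2 + 1 + 2 = 16.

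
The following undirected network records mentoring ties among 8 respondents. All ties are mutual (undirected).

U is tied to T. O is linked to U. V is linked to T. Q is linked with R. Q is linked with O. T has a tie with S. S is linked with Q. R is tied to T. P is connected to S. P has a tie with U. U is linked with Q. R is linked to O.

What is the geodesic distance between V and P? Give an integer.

3

One shortest route is V – T – S – P, which uses 3 edges, and at distance 2 from V we only reach {R, S, U}, which does not include P. So d(V,P) = 3.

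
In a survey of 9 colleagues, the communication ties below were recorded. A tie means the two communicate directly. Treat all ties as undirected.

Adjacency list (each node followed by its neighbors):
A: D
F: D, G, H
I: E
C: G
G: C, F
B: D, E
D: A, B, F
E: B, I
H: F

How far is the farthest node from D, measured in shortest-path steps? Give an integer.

3

Distances from D: A:1, B:1, C:3, E:2, F:1, G:2, H:2, I:3.
The largest is 3 (to I and C), so the eccentricity of D is 3.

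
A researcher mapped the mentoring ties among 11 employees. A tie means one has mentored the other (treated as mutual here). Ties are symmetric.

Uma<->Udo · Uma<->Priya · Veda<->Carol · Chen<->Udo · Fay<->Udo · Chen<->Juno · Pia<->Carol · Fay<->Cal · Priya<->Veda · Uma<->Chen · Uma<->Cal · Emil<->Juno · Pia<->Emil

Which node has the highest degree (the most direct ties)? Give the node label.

Degrees — Cal:2, Carol:2, Chen:3, Emil:2, Fay:2, Juno:2, Pia:2, Priya:2, Udo:3, Uma:4, Veda:2.
The maximum is 4, attained only by Uma.

Uma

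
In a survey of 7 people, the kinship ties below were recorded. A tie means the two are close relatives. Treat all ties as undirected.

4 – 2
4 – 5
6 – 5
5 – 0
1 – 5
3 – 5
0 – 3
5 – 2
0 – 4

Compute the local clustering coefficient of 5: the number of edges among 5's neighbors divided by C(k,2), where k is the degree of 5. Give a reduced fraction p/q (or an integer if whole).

1/5

5's neighbors: 0, 1, 2, 3, 4, and 6 (k = 6).
Possible neighbor pairs: C(6,2) = 15. Edges among them: 0–3, 0–4, 2–4 → e = 3.
Clustering(5) = 3/15 = 1/5.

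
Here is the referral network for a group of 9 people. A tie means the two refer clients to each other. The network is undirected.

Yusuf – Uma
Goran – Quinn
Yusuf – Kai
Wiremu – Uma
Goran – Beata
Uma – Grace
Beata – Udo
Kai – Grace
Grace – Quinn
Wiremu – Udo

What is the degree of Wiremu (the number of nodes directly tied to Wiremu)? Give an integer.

Wiremu is directly tied to Udo and Uma. That is 2 neighbors, so the degree of Wiremu is 2.

2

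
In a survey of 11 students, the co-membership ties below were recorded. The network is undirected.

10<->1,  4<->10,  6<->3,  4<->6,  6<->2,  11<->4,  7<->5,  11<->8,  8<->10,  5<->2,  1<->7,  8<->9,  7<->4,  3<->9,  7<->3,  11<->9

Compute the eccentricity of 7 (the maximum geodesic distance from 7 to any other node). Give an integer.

3

Distances from 7: 1:1, 2:2, 3:1, 4:1, 5:1, 6:2, 8:3, 9:2, 10:2, 11:2.
The largest is 3 (to 8), so the eccentricity of 7 is 3.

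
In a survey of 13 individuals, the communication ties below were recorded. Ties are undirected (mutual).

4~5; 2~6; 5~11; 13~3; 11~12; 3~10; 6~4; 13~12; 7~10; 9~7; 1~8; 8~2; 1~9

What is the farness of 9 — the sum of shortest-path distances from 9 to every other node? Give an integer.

42

Distances from 9: 1:1, 2:3, 3:3, 4:5, 5:6, 6:4, 7:1, 8:2, 10:2, 11:6, 12:5, 13:4.
Sum = 1 + 3 + 3 + 5 + 6 + 4 + 1 + 2 + 2 + 6 + 5 + 4 = 42.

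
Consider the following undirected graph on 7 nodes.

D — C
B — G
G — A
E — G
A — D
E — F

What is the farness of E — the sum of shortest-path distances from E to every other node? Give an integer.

Distances from E: A:2, B:2, C:4, D:3, F:1, G:1.
Sum = 2 + 2 + 4 + 3 + 1 + 1 = 13.

13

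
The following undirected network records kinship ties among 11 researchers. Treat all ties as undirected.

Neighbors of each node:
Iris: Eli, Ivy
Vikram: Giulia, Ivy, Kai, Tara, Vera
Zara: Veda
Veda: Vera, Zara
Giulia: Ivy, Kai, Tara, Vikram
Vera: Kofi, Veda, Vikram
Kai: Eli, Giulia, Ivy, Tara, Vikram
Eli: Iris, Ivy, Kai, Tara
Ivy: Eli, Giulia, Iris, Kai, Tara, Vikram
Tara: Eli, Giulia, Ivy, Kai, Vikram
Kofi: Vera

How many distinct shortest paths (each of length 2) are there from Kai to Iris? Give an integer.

2

The shortest distance is 2. The length-2 paths are: Kai–Eli–Iris; Kai–Ivy–Iris.
That gives 2 distinct shortest paths.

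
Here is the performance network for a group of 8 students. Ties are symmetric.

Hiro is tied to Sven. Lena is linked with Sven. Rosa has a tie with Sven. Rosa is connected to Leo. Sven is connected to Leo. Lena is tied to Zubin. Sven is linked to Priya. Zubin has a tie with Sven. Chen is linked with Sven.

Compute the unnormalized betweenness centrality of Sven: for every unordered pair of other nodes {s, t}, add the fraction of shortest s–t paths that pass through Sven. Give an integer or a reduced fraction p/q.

Pairs whose geodesics pass through Sven — Chen–Rosa: 1; Chen–Lena: 1; Chen–Priya: 1; Chen–Zubin: 1; Chen–Leo: 1; Chen–Hiro: 1; Rosa–Lena: 1; Rosa–Priya: 1; Rosa–Zubin: 1; Rosa–Hiro: 1; Lena–Priya: 1; Lena–Leo: 1; Lena–Hiro: 1; Priya–Zubin: 1 … (+5 more pairs).
All other pairs contribute 0.
Summing the contributions gives betweenness(Sven) = 19.

19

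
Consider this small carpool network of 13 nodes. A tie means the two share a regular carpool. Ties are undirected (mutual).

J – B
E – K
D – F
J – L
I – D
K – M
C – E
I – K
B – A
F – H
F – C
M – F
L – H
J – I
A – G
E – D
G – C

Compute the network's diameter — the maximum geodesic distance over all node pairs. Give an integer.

Eccentricity of each node (its greatest distance to any other): A:4, B:4, C:4, D:4, E:4, F:4, G:4, H:4, I:4, J:4, K:4, L:4, M:4.
The maximum eccentricity is 4, realized for instance by the pair K–A via K – E – C – G – A. So the diameter is 4.

4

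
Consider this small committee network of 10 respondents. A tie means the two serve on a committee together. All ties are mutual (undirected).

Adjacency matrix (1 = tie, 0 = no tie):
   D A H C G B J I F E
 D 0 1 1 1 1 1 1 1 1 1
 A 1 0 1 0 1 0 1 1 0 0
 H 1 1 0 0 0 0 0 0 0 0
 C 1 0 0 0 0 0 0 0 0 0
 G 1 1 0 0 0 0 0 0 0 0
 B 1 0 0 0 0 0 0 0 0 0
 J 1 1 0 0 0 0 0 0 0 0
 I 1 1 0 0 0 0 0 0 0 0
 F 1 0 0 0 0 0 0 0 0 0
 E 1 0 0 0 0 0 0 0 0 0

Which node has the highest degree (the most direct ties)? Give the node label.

D

Degrees — A:5, B:1, C:1, D:9, E:1, F:1, G:2, H:2, I:2, J:2.
The maximum is 9, attained only by D.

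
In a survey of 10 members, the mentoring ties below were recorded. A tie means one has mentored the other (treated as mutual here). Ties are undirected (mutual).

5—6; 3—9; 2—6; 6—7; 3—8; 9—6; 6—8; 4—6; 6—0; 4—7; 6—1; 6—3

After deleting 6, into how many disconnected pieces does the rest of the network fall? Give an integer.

Without 6, the remaining ties split the others into: {0}; {1}; {4, 7}; {3, 8, 9}; {5}; {2}.
That's 6 separate components.

6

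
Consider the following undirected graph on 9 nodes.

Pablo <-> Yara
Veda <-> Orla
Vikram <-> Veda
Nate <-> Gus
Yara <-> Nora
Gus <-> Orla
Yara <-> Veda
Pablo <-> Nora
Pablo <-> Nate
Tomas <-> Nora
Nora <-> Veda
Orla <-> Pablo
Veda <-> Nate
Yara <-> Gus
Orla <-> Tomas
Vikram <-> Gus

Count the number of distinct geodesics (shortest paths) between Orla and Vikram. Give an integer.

The shortest distance is 2. The length-2 paths are: Orla–Veda–Vikram; Orla–Gus–Vikram.
That gives 2 distinct shortest paths.

2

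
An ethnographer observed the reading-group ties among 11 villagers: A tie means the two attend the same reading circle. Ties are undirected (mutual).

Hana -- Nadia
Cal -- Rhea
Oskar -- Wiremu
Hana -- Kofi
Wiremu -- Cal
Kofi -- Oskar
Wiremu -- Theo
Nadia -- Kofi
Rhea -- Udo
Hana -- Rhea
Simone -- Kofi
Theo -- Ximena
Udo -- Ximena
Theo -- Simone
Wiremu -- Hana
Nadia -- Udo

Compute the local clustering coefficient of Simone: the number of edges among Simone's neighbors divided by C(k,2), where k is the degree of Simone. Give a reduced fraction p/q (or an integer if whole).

0

Simone's neighbors: Kofi and Theo (k = 2).
Possible neighbor pairs: C(2,2) = 1. Edges among them: none → e = 0.
Clustering(Simone) = 0/1.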